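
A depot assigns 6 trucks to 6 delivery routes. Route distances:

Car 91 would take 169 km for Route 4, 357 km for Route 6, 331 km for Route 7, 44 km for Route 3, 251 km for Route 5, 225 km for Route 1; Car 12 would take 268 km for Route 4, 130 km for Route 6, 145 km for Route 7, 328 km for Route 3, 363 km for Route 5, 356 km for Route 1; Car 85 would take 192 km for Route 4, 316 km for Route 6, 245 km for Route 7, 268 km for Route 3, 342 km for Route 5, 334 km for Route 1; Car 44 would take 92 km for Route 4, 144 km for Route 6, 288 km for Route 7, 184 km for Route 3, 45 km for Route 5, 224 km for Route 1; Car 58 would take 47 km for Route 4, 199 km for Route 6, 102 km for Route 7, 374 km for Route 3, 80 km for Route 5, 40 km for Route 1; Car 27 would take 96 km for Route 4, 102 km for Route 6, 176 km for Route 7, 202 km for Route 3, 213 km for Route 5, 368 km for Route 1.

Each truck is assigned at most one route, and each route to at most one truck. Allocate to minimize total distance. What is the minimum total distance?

Optimal: Car 91→Route 3 (44 km), Car 12→Route 7 (145 km), Car 85→Route 4 (192 km), Car 44→Route 5 (45 km), Car 58→Route 1 (40 km), Car 27→Route 6 (102 km) — total 44+145+192+45+40+102 = 568 km.
Min-entry greedy (repeatedly take the single cheapest remaining cell) gives 600 km, worse by 32.
Swapping Car 58↔Car 27 (Car 58→Route 6 199 km, Car 27→Route 1 368 km) adds 425.
Checked against all permutations: 568 km is optimal.

Minimum total: 568 km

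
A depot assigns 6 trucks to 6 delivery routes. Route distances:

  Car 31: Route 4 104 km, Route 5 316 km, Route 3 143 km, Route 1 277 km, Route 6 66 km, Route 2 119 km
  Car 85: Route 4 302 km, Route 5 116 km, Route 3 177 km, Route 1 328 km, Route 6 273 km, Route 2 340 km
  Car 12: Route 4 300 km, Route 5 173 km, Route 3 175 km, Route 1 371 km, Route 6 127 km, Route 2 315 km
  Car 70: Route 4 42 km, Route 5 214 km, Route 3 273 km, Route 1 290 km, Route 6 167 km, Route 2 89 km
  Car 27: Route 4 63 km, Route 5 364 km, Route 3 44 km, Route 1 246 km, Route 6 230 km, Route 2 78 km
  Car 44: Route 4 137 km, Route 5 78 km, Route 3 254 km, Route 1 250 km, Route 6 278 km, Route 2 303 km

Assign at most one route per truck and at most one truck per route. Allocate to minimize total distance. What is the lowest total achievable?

Optimal: Car 31→Route 2 (119 km), Car 85→Route 5 (116 km), Car 12→Route 6 (127 km), Car 70→Route 4 (42 km), Car 27→Route 3 (44 km), Car 44→Route 1 (250 km) — total 119+116+127+42+44+250 = 698 km.
Row-greedy (each truck in turn takes its cheapest remaining route) gives 727 km, worse by 29.
Swapping Car 31↔Car 70 (Car 31→Route 4 104 km, Car 70→Route 2 89 km) adds 32.
Checked against all permutations: 698 km is optimal.

Minimum total: 698 km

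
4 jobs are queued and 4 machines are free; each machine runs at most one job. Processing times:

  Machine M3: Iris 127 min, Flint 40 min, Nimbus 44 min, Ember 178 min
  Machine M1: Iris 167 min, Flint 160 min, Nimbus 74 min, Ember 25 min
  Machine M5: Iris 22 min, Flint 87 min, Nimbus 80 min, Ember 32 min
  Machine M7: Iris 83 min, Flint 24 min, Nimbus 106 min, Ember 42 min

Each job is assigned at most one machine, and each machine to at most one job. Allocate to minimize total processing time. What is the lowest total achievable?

Minimum total: 115 min

Treat this as an assignment problem: match each job to one machine.
Optimal: Iris→Machine M5 (22 min), Flint→Machine M7 (24 min), Nimbus→Machine M3 (44 min), Ember→Machine M1 (25 min) — total 22+24+44+25 = 115 min.
Column-greedy (each machine in turn goes to its cheapest remaining job) gives 193 min, worse by 78.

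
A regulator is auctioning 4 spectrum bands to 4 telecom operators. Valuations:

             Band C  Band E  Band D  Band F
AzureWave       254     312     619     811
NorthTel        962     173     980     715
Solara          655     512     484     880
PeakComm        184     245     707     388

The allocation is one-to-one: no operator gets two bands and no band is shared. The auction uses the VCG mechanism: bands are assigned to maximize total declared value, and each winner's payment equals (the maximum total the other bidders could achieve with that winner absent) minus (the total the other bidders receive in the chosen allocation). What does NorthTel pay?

Efficient allocation: AzureWave→Band F ($811M), NorthTel→Band C ($962M), Solara→Band E ($512M), PeakComm→Band D ($707M); total welfare W = $2992M.
NorthTel receives Band C at value $962M, so the others get W − 962 = $2030M.
Without NorthTel: best allocation of the remaining 3 bidders over all 4 bands is AzureWave→Band F ($811M), Solara→Band C ($655M), PeakComm→Band D ($707M), total $2173M.
VCG payment = (others' best without NorthTel) − (others' welfare with NorthTel) = 2173 − 2030 = $143M.

NorthTel pays $143M.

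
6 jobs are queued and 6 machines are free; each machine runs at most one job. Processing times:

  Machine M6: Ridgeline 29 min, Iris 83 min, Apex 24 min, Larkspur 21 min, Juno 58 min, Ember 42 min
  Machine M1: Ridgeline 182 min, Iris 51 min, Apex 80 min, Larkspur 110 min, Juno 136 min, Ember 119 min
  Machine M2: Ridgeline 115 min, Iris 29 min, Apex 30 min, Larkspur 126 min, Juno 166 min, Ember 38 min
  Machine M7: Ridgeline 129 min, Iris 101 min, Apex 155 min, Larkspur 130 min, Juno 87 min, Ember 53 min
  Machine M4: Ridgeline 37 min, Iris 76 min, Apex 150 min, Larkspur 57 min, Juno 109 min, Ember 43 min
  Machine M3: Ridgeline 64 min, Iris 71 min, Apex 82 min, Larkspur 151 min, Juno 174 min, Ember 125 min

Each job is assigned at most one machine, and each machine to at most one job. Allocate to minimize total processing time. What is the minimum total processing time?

Treat this as an assignment problem: match each job to one machine.
Optimal: Ridgeline→Machine M3 (64 min), Iris→Machine M1 (51 min), Apex→Machine M2 (30 min), Larkspur→Machine M6 (21 min), Juno→Machine M7 (87 min), Ember→Machine M4 (43 min) — total 64+51+30+21+87+43 = 296 min.
Row-greedy (each job in turn takes its cheapest remaining machine) gives 407 min, worse by 111.
Swapping Ridgeline↔Apex (Ridgeline→Machine M2 115 min, Apex→Machine M3 82 min) adds 103.

Minimum total: 296 min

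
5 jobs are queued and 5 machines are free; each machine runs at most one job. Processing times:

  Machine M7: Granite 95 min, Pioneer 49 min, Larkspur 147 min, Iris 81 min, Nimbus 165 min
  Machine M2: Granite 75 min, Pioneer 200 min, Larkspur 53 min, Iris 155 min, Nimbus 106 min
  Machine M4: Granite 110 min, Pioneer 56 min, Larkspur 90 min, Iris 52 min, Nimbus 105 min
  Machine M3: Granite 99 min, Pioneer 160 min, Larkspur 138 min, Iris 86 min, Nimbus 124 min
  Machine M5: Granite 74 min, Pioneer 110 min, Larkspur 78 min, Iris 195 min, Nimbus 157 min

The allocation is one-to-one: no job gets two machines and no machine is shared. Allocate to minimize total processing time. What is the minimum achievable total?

This is a one-to-one assignment (minimum-cost bipartite matching).
Optimal: Granite→Machine M5 (74 min), Pioneer→Machine M7 (49 min), Larkspur→Machine M2 (53 min), Iris→Machine M4 (52 min), Nimbus→Machine M3 (124 min) — total 74+49+53+52+124 = 352 min.
Swapping Granite↔Pioneer (Granite→Machine M7 95 min, Pioneer→Machine M5 110 min) adds 82.
No other one-to-one assignment undercuts 352 min.

Min total: 352 min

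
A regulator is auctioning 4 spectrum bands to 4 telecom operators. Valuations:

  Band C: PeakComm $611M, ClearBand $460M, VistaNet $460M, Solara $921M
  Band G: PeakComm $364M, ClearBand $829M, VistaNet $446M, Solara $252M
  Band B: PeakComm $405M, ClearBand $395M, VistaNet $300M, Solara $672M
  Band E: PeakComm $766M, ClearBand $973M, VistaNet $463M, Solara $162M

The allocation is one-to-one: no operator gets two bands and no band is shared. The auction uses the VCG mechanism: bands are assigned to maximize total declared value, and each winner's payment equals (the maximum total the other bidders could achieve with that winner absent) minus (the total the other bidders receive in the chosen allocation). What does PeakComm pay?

PeakComm pays $290M.

Efficient allocation: PeakComm→Band E ($766M), ClearBand→Band G ($829M), VistaNet→Band B ($300M), Solara→Band C ($921M); total welfare W = $2816M.
PeakComm receives Band E at value $766M, so the others get W − 766 = $2050M.
Without PeakComm: best allocation of the remaining 3 bidders over all 4 bands is ClearBand→Band E ($973M), VistaNet→Band G ($446M), Solara→Band C ($921M), total $2340M.
VCG payment = (others' best without PeakComm) − (others' welfare with PeakComm) = 2340 − 2050 = $290M.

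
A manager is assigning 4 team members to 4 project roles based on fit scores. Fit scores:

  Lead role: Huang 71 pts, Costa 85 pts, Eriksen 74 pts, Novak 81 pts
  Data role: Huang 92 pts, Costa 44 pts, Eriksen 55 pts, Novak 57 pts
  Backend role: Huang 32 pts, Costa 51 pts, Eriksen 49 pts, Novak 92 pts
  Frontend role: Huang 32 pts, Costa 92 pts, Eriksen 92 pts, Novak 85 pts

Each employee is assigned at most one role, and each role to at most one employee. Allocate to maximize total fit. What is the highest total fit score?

Max total: 361 pts

Optimal: Huang→Data role (92 pts), Costa→Lead role (85 pts), Eriksen→Frontend role (92 pts), Novak→Backend role (92 pts) — total 92+85+92+92 = 361 pts.
Row-greedy (each employee in turn takes its best remaining role) gives 350 pts, worse by 11.
Swapping Huang↔Eriksen (Huang→Frontend role 32 pts, Eriksen→Data role 55 pts) loses 97.
Every other assignment is strictly worse.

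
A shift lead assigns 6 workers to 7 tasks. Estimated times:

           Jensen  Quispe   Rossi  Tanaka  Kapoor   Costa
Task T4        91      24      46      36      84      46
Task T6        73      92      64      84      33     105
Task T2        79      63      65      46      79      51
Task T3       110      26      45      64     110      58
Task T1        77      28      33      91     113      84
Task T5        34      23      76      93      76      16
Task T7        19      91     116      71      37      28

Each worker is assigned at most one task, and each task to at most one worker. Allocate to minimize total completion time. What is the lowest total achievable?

Min total: 163 min

Optimal: Jensen→Task T7 (19 min), Quispe→Task T3 (26 min), Rossi→Task T1 (33 min), Tanaka→Task T4 (36 min), Kapoor→Task T6 (33 min), Costa→Task T5 (16 min) — total 19+26+33+36+33+16 = 163 min.
Row-greedy (each worker in turn takes its cheapest remaining task) gives 195 min, worse by 32.
Next-best assignment: Jensen→Task T7, Quispe→Task T4, Rossi→Task T1, Tanaka→Task T2, Kapoor→Task T6, Costa→Task T5 = 171 min.
No other one-to-one assignment undercuts 163 min.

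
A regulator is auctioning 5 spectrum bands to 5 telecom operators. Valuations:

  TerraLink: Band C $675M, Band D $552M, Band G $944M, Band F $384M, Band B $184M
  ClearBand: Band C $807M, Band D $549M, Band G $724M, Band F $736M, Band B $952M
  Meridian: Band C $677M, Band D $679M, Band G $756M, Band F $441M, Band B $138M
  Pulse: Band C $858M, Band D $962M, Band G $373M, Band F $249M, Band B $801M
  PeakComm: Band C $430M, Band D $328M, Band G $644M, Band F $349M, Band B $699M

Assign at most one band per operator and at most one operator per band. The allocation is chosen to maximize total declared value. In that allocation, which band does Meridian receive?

Meridian receives Band C.

Optimal: TerraLink→Band G ($944M), ClearBand→Band F ($736M), Meridian→Band C ($677M), Pulse→Band D ($962M), PeakComm→Band B ($699M) — total 944+736+677+962+699 = $4018M.
Row-greedy (each operator in turn takes its best remaining band) gives $3782M, worse by 236.
Next-best assignment: TerraLink→Band G, ClearBand→Band F, Meridian→Band D, Pulse→Band C, PeakComm→Band B = $3916M.
Swapping TerraLink↔Meridian (TerraLink→Band C $675M, Meridian→Band G $756M) loses 190.
Meridian's own top band is Band G ($756M), but forcing Meridian→Band G and reassigning the rest optimally gives only $3828M — worse by 190.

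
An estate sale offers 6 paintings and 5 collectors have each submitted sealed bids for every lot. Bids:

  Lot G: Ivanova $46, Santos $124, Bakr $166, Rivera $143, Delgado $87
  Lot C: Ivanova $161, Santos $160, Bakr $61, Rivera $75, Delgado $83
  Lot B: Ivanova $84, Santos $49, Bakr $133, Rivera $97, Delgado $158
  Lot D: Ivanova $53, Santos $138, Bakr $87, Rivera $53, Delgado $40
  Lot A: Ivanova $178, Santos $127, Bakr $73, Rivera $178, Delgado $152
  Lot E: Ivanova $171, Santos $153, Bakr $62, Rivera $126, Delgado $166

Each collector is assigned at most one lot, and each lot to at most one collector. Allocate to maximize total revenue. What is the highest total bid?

Optimal: Ivanova→Lot E ($171), Santos→Lot C ($160), Bakr→Lot G ($166), Rivera→Lot A ($178), Delgado→Lot B ($158) — total 171+160+166+178+158 = $833.
Column-greedy (each lot in turn goes to its best remaining collector) gives $801, worse by 32.
Next-best assignment: Ivanova→Lot C, Santos→Lot E, Bakr→Lot G, Rivera→Lot A, Delgado→Lot B = $816.

Maximum total: $833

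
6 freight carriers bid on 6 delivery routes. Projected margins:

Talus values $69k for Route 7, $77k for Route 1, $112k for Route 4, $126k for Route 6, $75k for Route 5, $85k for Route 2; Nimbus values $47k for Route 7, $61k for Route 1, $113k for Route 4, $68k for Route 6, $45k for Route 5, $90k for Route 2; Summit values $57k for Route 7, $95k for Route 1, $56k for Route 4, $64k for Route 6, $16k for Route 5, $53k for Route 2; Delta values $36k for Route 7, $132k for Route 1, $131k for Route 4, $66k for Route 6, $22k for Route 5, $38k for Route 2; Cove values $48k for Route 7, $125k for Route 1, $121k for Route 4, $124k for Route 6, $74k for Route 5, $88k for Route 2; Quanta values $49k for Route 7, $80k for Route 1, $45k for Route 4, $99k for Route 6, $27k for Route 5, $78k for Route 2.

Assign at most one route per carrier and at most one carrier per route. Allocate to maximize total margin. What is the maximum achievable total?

Optimal: Talus→Route 6 ($126k), Nimbus→Route 4 ($113k), Summit→Route 7 ($57k), Delta→Route 1 ($132k), Cove→Route 5 ($74k), Quanta→Route 2 ($78k) — total 126+113+57+132+74+78 = $580k.
Row-greedy (each carrier in turn takes its best remaining route) gives $495k, worse by 85.
Next-best assignment: Talus→Route 5, Nimbus→Route 4, Summit→Route 7, Delta→Route 1, Cove→Route 6, Quanta→Route 2 = $579k.
No other one-to-one assignment exceeds $580k.

Max total: $580k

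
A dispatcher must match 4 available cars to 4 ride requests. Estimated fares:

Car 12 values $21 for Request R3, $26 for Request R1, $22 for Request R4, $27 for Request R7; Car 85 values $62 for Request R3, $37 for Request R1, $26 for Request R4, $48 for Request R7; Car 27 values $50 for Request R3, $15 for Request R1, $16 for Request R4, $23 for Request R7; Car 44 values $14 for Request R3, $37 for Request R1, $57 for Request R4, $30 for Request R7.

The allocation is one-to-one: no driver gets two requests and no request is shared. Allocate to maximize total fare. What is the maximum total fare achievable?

Optimal: Car 12→Request R1 ($26), Car 85→Request R7 ($48), Car 27→Request R3 ($50), Car 44→Request R4 ($57) — total 26+48+50+57 = $181.
Column-greedy (each request in turn goes to its best remaining driver) gives $144, worse by 37.
No other one-to-one assignment exceeds $181.

Maximum total: $181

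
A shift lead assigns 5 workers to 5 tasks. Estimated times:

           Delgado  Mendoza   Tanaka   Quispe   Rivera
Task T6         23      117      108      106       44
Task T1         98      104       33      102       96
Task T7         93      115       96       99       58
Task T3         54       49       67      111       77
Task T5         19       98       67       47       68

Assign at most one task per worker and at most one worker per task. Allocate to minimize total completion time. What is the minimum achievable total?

Minimum total: 210 min

Optimal: Delgado→Task T6 (23 min), Mendoza→Task T3 (49 min), Tanaka→Task T1 (33 min), Quispe→Task T5 (47 min), Rivera→Task T7 (58 min) — total 23+49+33+47+58 = 210 min.
Checked against all permutations: 210 min is optimal.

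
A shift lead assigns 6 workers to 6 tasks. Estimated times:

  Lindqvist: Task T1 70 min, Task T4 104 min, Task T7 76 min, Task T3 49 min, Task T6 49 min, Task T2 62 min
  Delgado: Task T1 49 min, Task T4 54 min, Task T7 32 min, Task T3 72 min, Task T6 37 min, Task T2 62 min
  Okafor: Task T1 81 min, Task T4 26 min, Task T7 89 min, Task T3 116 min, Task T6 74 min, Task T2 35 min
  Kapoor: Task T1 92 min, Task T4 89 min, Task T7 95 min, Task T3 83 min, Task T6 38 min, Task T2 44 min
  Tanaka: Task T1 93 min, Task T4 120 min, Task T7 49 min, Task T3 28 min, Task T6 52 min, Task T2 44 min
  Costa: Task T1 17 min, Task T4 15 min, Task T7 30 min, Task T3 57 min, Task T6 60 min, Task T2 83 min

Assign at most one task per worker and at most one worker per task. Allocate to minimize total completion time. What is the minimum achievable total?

Optimal: Lindqvist→Task T6 (49 min), Delgado→Task T7 (32 min), Okafor→Task T4 (26 min), Kapoor→Task T2 (44 min), Tanaka→Task T3 (28 min), Costa→Task T1 (17 min) — total 49+32+26+44+28+17 = 196 min.
Row-greedy (each worker in turn takes its cheapest remaining task) gives 206 min, worse by 10.
Checked against all permutations: 196 min is optimal.

Minimum total: 196 min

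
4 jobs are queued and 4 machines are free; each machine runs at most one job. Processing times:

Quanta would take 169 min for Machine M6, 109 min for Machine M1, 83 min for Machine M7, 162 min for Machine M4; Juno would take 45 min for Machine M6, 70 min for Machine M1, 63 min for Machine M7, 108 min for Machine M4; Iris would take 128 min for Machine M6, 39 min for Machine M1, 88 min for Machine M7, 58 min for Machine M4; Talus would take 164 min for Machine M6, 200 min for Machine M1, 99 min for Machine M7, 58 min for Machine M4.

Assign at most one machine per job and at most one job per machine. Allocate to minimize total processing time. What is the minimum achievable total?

Optimal: Quanta→Machine M7 (83 min), Juno→Machine M6 (45 min), Iris→Machine M1 (39 min), Talus→Machine M4 (58 min) — total 83+45+39+58 = 225 min.
Next-best assignment: Quanta→Machine M1, Juno→Machine M6, Iris→Machine M7, Talus→Machine M4 = 300 min.

Minimum total: 225 min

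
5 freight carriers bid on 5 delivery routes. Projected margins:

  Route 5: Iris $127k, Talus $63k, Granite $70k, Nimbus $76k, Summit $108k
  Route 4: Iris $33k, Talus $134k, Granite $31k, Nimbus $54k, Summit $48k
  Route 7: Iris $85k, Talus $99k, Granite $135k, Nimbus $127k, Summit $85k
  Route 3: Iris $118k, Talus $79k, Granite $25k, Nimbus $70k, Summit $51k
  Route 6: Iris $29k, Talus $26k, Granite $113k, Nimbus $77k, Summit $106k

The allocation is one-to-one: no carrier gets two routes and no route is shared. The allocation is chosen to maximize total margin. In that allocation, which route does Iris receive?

Iris receives Route 3.

Optimal: Iris→Route 3 ($118k), Talus→Route 4 ($134k), Granite→Route 6 ($113k), Nimbus→Route 7 ($127k), Summit→Route 5 ($108k) — total 118+134+113+127+108 = $600k.
Max-entry greedy (repeatedly take the single best remaining cell) gives $572k, worse by 28.
Iris's own top route is Route 5 ($127k), but forcing Iris→Route 5 and reassigning the rest optimally gives only $572k — worse by 28.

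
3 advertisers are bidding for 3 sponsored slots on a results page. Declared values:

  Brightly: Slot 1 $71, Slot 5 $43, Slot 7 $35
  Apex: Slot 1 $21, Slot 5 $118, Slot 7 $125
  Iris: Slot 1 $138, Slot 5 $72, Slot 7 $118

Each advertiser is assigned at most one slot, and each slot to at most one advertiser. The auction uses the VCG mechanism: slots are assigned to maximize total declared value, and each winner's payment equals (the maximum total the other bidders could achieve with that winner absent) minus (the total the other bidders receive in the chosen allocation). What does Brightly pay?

Brightly pays $27.

Efficient allocation: Brightly→Slot 1 ($71), Apex→Slot 5 ($118), Iris→Slot 7 ($118); total welfare W = $307.
Brightly receives Slot 1 at value $71, so the others get W − 71 = $236.
Without Brightly: best allocation of the remaining 2 bidders over all 3 slots is Apex→Slot 7 ($125), Iris→Slot 1 ($138), total $263.
VCG payment = (others' best without Brightly) − (others' welfare with Brightly) = 263 − 236 = $27.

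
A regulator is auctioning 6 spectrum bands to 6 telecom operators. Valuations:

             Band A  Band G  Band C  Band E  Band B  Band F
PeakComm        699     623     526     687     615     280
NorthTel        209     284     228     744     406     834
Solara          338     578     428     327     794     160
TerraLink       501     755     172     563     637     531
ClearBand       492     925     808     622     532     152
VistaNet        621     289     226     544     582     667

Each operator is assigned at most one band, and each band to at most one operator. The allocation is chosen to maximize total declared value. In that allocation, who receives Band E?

PeakComm receives Band E.

Optimal: PeakComm→Band E ($687M), NorthTel→Band F ($834M), Solara→Band B ($794M), TerraLink→Band G ($755M), ClearBand→Band C ($808M), VistaNet→Band A ($621M) — total 687+834+794+755+808+621 = $4499M.
Column-greedy (each band in turn goes to its best remaining operator) gives $4100M, worse by 399.
Next-best assignment: PeakComm→Band A, NorthTel→Band E, Solara→Band B, TerraLink→Band G, ClearBand→Band C, VistaNet→Band F = $4467M.
Swapping ClearBand↔Solara (ClearBand→Band B $532M, Solara→Band C $428M) loses 642.
Checked against all permutations: $4499M is optimal.
PeakComm's own top band is Band A ($699M), but forcing PeakComm→Band A and reassigning the rest optimally gives only $4467M — worse by 32.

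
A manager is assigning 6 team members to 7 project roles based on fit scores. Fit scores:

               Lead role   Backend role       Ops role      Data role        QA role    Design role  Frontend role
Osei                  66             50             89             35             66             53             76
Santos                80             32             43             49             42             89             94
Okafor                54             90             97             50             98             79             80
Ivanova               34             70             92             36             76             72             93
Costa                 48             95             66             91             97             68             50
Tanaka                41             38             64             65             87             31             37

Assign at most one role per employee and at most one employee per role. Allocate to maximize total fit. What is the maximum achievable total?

Maximum total: 539 pts

Optimal: Osei→Ops role (89 pts), Santos→Design role (89 pts), Okafor→Backend role (90 pts), Ivanova→Frontend role (93 pts), Costa→Data role (91 pts), Tanaka→QA role (87 pts) — total 89+89+90+93+91+87 = 539 pts.
Column-greedy (each role in turn goes to its best remaining employee) gives 466 pts, worse by 73.
Swapping Osei↔Costa (Osei→Data role 35 pts, Costa→Ops role 66 pts) loses 79.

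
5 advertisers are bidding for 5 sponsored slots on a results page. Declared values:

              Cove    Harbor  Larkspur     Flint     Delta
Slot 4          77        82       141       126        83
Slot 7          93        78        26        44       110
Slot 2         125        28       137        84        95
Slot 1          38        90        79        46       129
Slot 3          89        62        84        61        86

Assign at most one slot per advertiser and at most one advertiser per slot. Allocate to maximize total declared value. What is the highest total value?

Optimal: Cove→Slot 3 ($89), Harbor→Slot 7 ($78), Larkspur→Slot 2 ($137), Flint→Slot 4 ($126), Delta→Slot 1 ($129) — total 89+78+137+126+129 = $559.
Max-entry greedy (repeatedly take the single best remaining cell) gives $534, worse by 25.
Next-best assignment: Cove→Slot 3, Harbor→Slot 1, Larkspur→Slot 2, Flint→Slot 4, Delta→Slot 7 = $552.
Swapping Cove↔Flint (Cove→Slot 4 $77, Flint→Slot 3 $61) loses 77.
Checked against all permutations: $559 is optimal.

Max total: $559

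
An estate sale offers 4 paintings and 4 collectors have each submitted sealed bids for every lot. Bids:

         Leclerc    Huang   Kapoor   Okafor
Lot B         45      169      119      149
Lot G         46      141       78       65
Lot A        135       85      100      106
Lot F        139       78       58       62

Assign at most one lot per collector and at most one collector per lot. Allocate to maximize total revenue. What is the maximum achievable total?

This is the linear assignment problem.
Optimal: Leclerc→Lot F ($139), Huang→Lot G ($141), Kapoor→Lot A ($100), Okafor→Lot B ($149) — total 139+141+100+149 = $529.
Column-greedy (each lot in turn goes to its best remaining collector) gives $444, worse by 85.
Next-best assignment: Leclerc→Lot F, Huang→Lot G, Kapoor→Lot B, Okafor→Lot A = $505.

Maximum total: $529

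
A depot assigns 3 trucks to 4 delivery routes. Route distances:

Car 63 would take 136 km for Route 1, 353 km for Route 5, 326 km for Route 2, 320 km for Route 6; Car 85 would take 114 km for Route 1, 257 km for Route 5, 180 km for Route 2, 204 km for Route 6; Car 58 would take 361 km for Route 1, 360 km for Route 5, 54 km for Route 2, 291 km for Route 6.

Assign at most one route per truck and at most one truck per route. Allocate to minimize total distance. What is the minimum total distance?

This is the linear assignment problem.
Optimal: Car 63→Route 1 (136 km), Car 85→Route 6 (204 km), Car 58→Route 2 (54 km) — total 136+204+54 = 394 km.
Column-greedy (each route in turn goes to its cheapest remaining truck) gives 521 km, worse by 127.
Next-best assignment: Car 63→Route 1, Car 85→Route 5, Car 58→Route 2 = 447 km.

Minimum total: 394 km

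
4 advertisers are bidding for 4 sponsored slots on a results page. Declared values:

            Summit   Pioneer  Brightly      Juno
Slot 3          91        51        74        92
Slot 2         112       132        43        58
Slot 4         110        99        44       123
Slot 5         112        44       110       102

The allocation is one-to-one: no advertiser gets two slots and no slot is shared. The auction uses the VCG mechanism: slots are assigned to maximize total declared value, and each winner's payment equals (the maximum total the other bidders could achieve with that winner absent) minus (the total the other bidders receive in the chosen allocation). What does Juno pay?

Juno pays $19.

Efficient allocation: Summit→Slot 3 ($91), Pioneer→Slot 2 ($132), Brightly→Slot 5 ($110), Juno→Slot 4 ($123); total welfare W = $456.
Juno receives Slot 4 at value $123, so the others get W − 123 = $333.
Without Juno: best allocation of the remaining 3 bidders over all 4 slots is Summit→Slot 4 ($110), Pioneer→Slot 2 ($132), Brightly→Slot 5 ($110), total $352.
VCG payment = (others' best without Juno) − (others' welfare with Juno) = 352 − 333 = $19.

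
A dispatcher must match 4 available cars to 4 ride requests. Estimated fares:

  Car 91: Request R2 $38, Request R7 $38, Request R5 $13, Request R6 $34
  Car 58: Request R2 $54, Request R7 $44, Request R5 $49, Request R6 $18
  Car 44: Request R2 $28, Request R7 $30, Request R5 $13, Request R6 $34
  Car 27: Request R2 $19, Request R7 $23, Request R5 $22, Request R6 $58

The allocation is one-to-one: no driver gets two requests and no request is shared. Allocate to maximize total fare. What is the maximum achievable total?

Maximum total: $175

This is a one-to-one assignment (maximum-weight bipartite matching).
Optimal: Car 91→Request R2 ($38), Car 58→Request R5 ($49), Car 44→Request R7 ($30), Car 27→Request R6 ($58) — total 38+49+30+58 = $175.
Max-entry greedy (repeatedly take the single best remaining cell) gives $163, worse by 12.
Swapping Car 91↔Car 58 (Car 91→Request R5 $13, Car 58→Request R2 $54) loses 20.
Checked against all permutations: $175 is optimal.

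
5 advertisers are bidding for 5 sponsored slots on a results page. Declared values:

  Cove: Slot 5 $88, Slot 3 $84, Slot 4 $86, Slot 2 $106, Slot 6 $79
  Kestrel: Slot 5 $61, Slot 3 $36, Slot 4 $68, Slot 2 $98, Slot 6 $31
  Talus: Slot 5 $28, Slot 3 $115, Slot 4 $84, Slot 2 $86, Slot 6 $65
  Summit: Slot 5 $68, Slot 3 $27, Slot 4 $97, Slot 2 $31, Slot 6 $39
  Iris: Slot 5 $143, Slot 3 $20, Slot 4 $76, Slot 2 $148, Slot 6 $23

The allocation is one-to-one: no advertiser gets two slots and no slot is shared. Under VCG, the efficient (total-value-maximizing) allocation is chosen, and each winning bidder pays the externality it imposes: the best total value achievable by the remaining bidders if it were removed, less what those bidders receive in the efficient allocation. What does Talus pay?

Talus pays $5.

Efficient allocation: Cove→Slot 6 ($79), Kestrel→Slot 2 ($98), Talus→Slot 3 ($115), Summit→Slot 4 ($97), Iris→Slot 5 ($143); total welfare W = $532.
Talus receives Slot 3 at value $115, so the others get W − 115 = $417.
Without Talus: best allocation of the remaining 4 bidders over all 5 slots is Cove→Slot 3 ($84), Kestrel→Slot 2 ($98), Summit→Slot 4 ($97), Iris→Slot 5 ($143), total $422.
VCG payment = (others' best without Talus) − (others' welfare with Talus) = 422 − 417 = $5.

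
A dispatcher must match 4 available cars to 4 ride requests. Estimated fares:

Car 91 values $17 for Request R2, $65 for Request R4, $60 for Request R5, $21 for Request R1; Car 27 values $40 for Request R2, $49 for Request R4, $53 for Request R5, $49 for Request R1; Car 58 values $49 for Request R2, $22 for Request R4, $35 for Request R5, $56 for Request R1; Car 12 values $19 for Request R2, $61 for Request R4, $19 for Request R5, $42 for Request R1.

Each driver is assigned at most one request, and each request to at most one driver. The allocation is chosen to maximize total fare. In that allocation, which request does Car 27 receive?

Car 27 receives Request R1.

Optimal: Car 91→Request R5 ($60), Car 27→Request R1 ($49), Car 58→Request R2 ($49), Car 12→Request R4 ($61) — total 60+49+49+61 = $219.
Column-greedy (each request in turn goes to its best remaining driver) gives $209, worse by 10.
Next-best assignment: Car 91→Request R5, Car 27→Request R2, Car 58→Request R1, Car 12→Request R4 = $217.
Every other assignment is strictly worse.
Car 27's own top request is Request R5 ($53), but forcing Car 27→Request R5 and reassigning the rest optimally gives only $209 — worse by 10.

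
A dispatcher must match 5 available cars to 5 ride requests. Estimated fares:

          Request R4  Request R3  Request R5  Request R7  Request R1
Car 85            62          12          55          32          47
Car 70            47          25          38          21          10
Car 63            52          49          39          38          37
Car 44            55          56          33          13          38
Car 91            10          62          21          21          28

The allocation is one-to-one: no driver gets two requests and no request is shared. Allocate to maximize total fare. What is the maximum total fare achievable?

Treat this as an assignment problem: match each driver to one request.
Optimal: Car 85→Request R5 ($55), Car 70→Request R4 ($47), Car 63→Request R7 ($38), Car 44→Request R1 ($38), Car 91→Request R3 ($62) — total 55+47+38+38+62 = $240.
Column-greedy (each request in turn goes to its best remaining driver) gives $222, worse by 18.

Max total: $240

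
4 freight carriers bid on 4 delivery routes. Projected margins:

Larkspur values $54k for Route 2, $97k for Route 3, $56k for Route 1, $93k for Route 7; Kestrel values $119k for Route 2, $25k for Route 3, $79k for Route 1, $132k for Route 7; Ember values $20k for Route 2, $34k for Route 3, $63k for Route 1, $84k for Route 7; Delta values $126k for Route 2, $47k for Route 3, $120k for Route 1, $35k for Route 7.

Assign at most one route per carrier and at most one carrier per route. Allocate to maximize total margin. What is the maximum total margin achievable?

Maximum total: $420k

Treat this as an assignment problem: match each carrier to one route.
Optimal: Larkspur→Route 3 ($97k), Kestrel→Route 2 ($119k), Ember→Route 7 ($84k), Delta→Route 1 ($120k) — total 97+119+84+120 = $420k.
Row-greedy (each carrier in turn takes its best remaining route) gives $418k, worse by 2.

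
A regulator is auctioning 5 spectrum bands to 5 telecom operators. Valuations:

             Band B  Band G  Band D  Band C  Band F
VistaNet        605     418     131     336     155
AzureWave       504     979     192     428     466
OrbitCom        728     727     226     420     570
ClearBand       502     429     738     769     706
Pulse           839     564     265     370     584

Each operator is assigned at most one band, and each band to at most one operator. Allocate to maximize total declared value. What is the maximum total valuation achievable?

Maximum total: $3462M

Optimal: VistaNet→Band C ($336M), AzureWave→Band G ($979M), OrbitCom→Band F ($570M), ClearBand→Band D ($738M), Pulse→Band B ($839M) — total 336+979+570+738+839 = $3462M.
Max-entry greedy (repeatedly take the single best remaining cell) gives $3288M, worse by 174.
Next-best assignment: VistaNet→Band C, AzureWave→Band G, OrbitCom→Band B, ClearBand→Band D, Pulse→Band F = $3365M.
No other one-to-one assignment exceeds $3462M.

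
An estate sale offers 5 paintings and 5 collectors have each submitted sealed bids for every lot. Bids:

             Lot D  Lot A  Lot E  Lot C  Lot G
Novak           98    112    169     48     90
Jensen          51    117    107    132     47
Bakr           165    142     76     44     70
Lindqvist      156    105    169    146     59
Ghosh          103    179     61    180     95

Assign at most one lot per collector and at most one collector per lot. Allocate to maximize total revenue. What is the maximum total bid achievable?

Optimal: Novak→Lot G ($90), Jensen→Lot C ($132), Bakr→Lot D ($165), Lindqvist→Lot E ($169), Ghosh→Lot A ($179) — total 90+132+165+169+179 = $735.
Row-greedy (each collector in turn takes its best remaining lot) gives $666, worse by 69.

Maximum total: $735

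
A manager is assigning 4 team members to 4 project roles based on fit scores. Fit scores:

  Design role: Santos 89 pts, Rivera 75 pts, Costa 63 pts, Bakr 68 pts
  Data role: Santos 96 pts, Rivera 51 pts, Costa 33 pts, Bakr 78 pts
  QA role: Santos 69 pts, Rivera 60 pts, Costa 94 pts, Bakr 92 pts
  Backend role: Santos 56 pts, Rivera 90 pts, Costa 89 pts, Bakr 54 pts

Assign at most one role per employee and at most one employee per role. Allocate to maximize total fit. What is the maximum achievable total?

Optimal: Santos→Data role (96 pts), Rivera→Design role (75 pts), Costa→Backend role (89 pts), Bakr→QA role (92 pts) — total 96+75+89+92 = 352 pts.
Max-entry greedy (repeatedly take the single best remaining cell) gives 348 pts, worse by 4.
Swapping Santos↔Costa (Santos→Backend role 56 pts, Costa→Data role 33 pts) loses 96.
No other one-to-one assignment exceeds 352 pts.

Max total: 352 pts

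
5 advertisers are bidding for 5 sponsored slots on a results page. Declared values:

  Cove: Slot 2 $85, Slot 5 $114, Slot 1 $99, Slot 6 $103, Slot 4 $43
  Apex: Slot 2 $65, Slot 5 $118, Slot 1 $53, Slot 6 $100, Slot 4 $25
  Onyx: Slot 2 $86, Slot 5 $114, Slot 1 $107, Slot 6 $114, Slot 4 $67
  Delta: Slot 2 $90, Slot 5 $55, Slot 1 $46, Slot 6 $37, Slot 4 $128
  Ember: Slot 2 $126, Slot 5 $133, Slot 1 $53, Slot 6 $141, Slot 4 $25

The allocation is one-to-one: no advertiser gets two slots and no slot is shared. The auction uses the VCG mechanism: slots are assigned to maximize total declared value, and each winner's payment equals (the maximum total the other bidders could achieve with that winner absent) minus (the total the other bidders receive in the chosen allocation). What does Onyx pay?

Efficient allocation: Cove→Slot 1 ($99), Apex→Slot 5 ($118), Onyx→Slot 6 ($114), Delta→Slot 4 ($128), Ember→Slot 2 ($126); total welfare W = $585.
Onyx receives Slot 6 at value $114, so the others get W − 114 = $471.
Without Onyx: best allocation of the remaining 4 bidders over all 5 slots is Cove→Slot 1 ($99), Apex→Slot 5 ($118), Delta→Slot 4 ($128), Ember→Slot 6 ($141), total $486.
VCG payment = (others' best without Onyx) − (others' welfare with Onyx) = 486 − 471 = $15.

Onyx pays $15.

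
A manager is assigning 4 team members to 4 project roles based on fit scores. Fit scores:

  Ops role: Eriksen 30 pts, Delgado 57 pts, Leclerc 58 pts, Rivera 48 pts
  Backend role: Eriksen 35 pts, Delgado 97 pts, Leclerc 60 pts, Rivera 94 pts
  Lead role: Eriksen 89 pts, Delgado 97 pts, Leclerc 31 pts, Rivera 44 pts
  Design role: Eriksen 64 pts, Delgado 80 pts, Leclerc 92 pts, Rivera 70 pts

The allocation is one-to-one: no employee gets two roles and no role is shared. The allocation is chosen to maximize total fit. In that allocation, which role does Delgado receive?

Delgado receives Ops role.

This is a one-to-one assignment (maximum-weight bipartite matching).
Optimal: Eriksen→Lead role (89 pts), Delgado→Ops role (57 pts), Leclerc→Design role (92 pts), Rivera→Backend role (94 pts) — total 89+57+92+94 = 332 pts.
Row-greedy (each employee in turn takes its best remaining role) gives 326 pts, worse by 6.
Next-best assignment: Eriksen→Lead role, Delgado→Backend role, Leclerc→Design role, Rivera→Ops role = 326 pts.
Delgado's own top role is Backend role (97 pts), but forcing Delgado→Backend role and reassigning the rest optimally gives only 326 pts — worse by 6.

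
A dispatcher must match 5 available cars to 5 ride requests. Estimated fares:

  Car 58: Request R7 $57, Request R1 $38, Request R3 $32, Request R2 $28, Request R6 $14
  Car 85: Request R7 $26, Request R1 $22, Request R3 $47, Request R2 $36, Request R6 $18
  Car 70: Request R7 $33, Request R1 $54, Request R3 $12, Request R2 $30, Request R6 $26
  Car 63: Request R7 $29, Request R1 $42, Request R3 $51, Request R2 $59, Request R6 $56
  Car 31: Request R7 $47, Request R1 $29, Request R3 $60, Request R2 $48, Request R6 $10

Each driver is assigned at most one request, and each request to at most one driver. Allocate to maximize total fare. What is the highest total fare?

Optimal: Car 58→Request R7 ($57), Car 85→Request R2 ($36), Car 70→Request R1 ($54), Car 63→Request R6 ($56), Car 31→Request R3 ($60) — total 57+36+54+56+60 = $263.
Column-greedy (each request in turn goes to its best remaining driver) gives $248, worse by 15.

Maximum total: $263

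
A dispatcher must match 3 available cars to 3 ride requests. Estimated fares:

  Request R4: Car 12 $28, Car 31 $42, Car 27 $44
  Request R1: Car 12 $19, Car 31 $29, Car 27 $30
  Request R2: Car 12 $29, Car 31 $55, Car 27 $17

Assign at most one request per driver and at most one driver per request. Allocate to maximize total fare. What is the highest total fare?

This is the linear assignment problem.
Optimal: Car 12→Request R1 ($19), Car 31→Request R2 ($55), Car 27→Request R4 ($44) — total 19+55+44 = $118.
Column-greedy (each request in turn goes to its best remaining driver) gives $102, worse by 16.
Swapping Car 31↔Car 27 (Car 31→Request R4 $42, Car 27→Request R2 $17) loses 40.

Max total: $118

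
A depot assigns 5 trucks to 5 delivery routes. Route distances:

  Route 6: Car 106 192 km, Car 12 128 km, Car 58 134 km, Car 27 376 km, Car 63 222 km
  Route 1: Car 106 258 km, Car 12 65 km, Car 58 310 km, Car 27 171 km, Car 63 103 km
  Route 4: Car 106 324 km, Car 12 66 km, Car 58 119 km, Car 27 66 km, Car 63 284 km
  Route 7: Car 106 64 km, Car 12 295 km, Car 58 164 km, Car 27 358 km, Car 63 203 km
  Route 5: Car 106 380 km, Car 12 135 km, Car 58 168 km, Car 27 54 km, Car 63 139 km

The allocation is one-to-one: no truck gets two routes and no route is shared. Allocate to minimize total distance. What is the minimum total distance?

Minimum total: 421 km

Optimal: Car 106→Route 7 (64 km), Car 12→Route 4 (66 km), Car 58→Route 6 (134 km), Car 27→Route 5 (54 km), Car 63→Route 1 (103 km) — total 64+66+134+54+103 = 421 km.
Column-greedy (each route in turn goes to its cheapest remaining truck) gives 529 km, worse by 108.
Next-best assignment: Car 106→Route 7, Car 12→Route 6, Car 58→Route 4, Car 27→Route 5, Car 63→Route 1 = 468 km.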